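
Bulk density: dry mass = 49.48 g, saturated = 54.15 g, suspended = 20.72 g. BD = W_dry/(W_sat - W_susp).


BD = 49.48 / (54.15 - 20.72) = 49.48 / 33.43 = 1.48 g/cm^3

1.48


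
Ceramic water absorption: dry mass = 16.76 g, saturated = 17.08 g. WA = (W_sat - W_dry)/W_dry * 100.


WA = (17.08 - 16.76) / 16.76 * 100 = 1.91%

1.91


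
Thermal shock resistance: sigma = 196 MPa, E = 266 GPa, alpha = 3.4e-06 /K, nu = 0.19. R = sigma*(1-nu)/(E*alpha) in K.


R = 196*(1-0.19)/(266*1000*3.4e-06) = 176 K

176


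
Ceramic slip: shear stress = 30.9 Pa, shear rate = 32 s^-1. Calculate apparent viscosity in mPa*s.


eta = tau/gamma * 1000 = 30.9/32 * 1000 = 965.6 mPa*s

965.6


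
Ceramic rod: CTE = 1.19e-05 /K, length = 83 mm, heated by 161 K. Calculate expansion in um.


dL = 1.19e-05 * 83 * 161 * 1000 = 159.02 um

159.02


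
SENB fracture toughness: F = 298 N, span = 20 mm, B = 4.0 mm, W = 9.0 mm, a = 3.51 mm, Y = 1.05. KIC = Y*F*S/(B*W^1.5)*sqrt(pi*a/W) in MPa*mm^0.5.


KIC = 1.05*298*20/(4.0*9.0^1.5)*sqrt(pi*3.51/9.0) = 64.14

64.14


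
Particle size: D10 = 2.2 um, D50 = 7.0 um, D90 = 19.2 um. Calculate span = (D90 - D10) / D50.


Span = (19.2 - 2.2) / 7.0 = 17.0 / 7.0 = 2.429

2.429


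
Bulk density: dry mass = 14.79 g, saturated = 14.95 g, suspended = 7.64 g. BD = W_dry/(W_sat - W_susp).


BD = 14.79 / (14.95 - 7.64) = 14.79 / 7.31 = 2.023 g/cm^3

2.023


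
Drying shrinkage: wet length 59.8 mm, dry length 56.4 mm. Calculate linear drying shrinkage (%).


DS = (59.8 - 56.4) / 59.8 * 100 = 5.69%

5.69


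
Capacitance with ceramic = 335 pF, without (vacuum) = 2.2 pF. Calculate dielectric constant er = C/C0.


er = 335 / 2.2 = 152.27

152.27


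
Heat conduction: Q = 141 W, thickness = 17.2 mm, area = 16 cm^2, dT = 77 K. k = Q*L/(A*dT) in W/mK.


k = 141*17.2/1000/(16/10000*77) = 19.69 W/mK

19.69


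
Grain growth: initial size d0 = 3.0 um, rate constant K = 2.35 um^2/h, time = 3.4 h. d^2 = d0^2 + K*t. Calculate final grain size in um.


d^2 = 3.0^2 + 2.35*3.4 = 16.99
d = sqrt(16.99) = 4.12 um

4.12


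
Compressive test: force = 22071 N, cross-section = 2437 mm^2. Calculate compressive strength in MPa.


CS = 22071 / 2437 = 9.1 MPa

9.1


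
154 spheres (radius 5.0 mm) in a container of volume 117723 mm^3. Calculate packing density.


V_sphere = 4/3*pi*5.0^3 = 523.5988 mm^3
Total V = 154*523.5988 = 80634.2152 mm^3
PD = 80634.2152 / 117723 = 0.685

0.685


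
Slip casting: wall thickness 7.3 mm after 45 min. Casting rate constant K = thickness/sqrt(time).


K = 7.3 / sqrt(45) = 7.3 / 6.7082 = 1.088 mm/min^0.5

1.088


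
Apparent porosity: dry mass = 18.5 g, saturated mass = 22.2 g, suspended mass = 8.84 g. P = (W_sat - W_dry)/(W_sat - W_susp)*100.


P = (22.2 - 18.5) / (22.2 - 8.84) * 100 = 3.7 / 13.36 * 100 = 27.7%

27.7


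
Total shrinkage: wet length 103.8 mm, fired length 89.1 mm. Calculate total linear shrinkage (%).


TS = (103.8 - 89.1) / 103.8 * 100 = 14.16%

14.16


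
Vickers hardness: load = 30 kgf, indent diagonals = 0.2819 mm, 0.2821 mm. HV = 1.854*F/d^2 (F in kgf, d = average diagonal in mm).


d_avg = (0.2819+0.2821)/2 = 0.282 mm
HV = 1.854*30/0.282^2 = 699

699


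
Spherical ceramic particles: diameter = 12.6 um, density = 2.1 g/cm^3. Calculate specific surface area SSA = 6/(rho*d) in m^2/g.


SSA = 6 / (2.1 * 12.6) = 0.227 m^2/g

0.227


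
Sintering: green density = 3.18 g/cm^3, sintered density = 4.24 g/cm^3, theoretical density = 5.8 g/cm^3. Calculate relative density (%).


Relative = 4.24 / 5.8 * 100 = 73.1%

73.1


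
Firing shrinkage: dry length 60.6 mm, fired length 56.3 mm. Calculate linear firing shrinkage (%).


FS = (60.6 - 56.3) / 60.6 * 100 = 7.1%

7.1


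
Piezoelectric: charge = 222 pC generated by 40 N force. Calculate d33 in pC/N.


d33 = 222 / 40 = 5.6 pC/N

5.6


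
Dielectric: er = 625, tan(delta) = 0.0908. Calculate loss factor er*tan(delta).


Loss = 625 * 0.0908 = 56.75

56.75


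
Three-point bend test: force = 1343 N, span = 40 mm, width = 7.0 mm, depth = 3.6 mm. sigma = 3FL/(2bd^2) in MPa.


sigma = 3*1343*40/(2*7.0*3.6^2) = 888.2 MPa

888.2


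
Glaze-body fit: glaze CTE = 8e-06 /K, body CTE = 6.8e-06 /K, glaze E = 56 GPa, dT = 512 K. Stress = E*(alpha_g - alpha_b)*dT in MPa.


Stress = 56*1000*(8e-06 - 6.8e-06)*512 = 34.4 MPa

34.4


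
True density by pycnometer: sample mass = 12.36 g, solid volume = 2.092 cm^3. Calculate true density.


TD = 12.36 / 2.092 = 5.908 g/cm^3

5.908


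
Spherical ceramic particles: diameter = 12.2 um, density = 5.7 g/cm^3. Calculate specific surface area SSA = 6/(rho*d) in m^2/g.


SSA = 6 / (5.7 * 12.2) = 0.086 m^2/g

0.086


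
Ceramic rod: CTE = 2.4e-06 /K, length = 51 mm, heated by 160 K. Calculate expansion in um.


dL = 2.4e-06 * 51 * 160 * 1000 = 19.584 um

19.584


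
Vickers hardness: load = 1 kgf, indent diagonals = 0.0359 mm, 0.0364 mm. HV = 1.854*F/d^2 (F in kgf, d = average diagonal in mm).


d_avg = (0.0359+0.0364)/2 = 0.03615 mm
HV = 1.854*1/0.03615^2 = 1419

1419


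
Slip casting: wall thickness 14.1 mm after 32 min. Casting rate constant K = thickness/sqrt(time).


K = 14.1 / sqrt(32) = 14.1 / 5.6569 = 2.493 mm/min^0.5

2.493


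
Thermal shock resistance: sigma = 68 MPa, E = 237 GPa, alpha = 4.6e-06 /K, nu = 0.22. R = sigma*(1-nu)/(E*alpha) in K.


R = 68*(1-0.22)/(237*1000*4.6e-06) = 49 K

49


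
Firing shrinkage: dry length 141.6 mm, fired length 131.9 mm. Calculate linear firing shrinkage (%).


FS = (141.6 - 131.9) / 141.6 * 100 = 6.85%

6.85


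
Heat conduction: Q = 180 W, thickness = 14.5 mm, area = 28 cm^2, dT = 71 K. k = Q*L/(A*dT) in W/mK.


k = 180*14.5/1000/(28/10000*71) = 13.13 W/mK

13.13


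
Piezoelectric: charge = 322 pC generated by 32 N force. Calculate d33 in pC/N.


d33 = 322 / 32 = 10.1 pC/N

10.1


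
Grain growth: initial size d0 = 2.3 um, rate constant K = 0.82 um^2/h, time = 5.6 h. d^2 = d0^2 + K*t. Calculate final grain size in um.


d^2 = 2.3^2 + 0.82*5.6 = 9.882
d = sqrt(9.882) = 3.14 um

3.14


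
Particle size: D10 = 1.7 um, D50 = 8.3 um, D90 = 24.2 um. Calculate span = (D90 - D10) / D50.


Span = (24.2 - 1.7) / 8.3 = 22.5 / 8.3 = 2.711

2.711


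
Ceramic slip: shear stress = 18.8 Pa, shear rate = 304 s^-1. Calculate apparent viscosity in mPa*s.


eta = tau/gamma * 1000 = 18.8/304 * 1000 = 61.8 mPa*s

61.8


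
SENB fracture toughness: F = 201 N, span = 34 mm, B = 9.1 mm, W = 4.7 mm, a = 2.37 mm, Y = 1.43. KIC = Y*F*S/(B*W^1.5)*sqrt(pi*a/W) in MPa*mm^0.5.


KIC = 1.43*201*34/(9.1*4.7^1.5)*sqrt(pi*2.37/4.7) = 132.65

132.65


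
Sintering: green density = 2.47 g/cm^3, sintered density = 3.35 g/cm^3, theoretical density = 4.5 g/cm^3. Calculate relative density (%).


Relative = 3.35 / 4.5 * 100 = 74.4%

74.4


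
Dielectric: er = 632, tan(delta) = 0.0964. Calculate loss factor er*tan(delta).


Loss = 632 * 0.0964 = 60.925

60.925


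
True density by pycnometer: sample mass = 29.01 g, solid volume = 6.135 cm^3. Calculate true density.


TD = 29.01 / 6.135 = 4.729 g/cm^3

4.729


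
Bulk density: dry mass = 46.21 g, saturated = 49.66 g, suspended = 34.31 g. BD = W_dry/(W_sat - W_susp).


BD = 46.21 / (49.66 - 34.31) = 46.21 / 15.35 = 3.01 g/cm^3

3.01


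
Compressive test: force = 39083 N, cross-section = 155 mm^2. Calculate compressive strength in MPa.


CS = 39083 / 155 = 252.1 MPa

252.1


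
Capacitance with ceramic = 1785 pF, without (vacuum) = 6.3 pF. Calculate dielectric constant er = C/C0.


er = 1785 / 6.3 = 283.33

283.33


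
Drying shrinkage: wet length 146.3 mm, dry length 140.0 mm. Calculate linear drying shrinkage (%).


DS = (146.3 - 140.0) / 146.3 * 100 = 4.31%

4.31


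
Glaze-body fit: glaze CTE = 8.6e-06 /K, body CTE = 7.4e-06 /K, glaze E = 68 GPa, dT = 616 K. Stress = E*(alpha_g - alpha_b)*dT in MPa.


Stress = 68*1000*(8.6e-06 - 7.4e-06)*616 = 50.3 MPa

50.3


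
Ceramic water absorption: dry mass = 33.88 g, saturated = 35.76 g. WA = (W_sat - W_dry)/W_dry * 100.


WA = (35.76 - 33.88) / 33.88 * 100 = 5.55%

5.55


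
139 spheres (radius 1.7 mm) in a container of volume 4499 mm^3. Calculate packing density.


V_sphere = 4/3*pi*1.7^3 = 20.5795 mm^3
Total V = 139*20.5795 = 2860.5505 mm^3
PD = 2860.5505 / 4499 = 0.636

0.636


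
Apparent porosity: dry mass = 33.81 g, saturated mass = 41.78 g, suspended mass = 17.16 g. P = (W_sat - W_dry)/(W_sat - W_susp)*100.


P = (41.78 - 33.81) / (41.78 - 17.16) * 100 = 7.97 / 24.62 * 100 = 32.4%

32.4


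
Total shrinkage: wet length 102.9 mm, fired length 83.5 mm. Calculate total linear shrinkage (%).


TS = (102.9 - 83.5) / 102.9 * 100 = 18.85%

18.85


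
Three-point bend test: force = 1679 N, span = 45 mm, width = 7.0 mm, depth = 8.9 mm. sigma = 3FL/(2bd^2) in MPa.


sigma = 3*1679*45/(2*7.0*8.9^2) = 204.4 MPa

204.4


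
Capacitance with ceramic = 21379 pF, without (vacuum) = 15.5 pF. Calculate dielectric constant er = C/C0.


er = 21379 / 15.5 = 1379.29

1379.29


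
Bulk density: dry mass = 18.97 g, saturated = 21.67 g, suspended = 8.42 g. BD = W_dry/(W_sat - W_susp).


BD = 18.97 / (21.67 - 8.42) = 18.97 / 13.25 = 1.432 g/cm^3

1.432


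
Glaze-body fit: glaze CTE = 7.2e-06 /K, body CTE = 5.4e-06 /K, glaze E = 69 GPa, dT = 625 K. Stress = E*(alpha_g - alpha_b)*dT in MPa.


Stress = 69*1000*(7.2e-06 - 5.4e-06)*625 = 77.6 MPa

77.6


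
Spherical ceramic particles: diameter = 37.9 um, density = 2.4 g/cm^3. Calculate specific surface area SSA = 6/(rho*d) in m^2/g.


SSA = 6 / (2.4 * 37.9) = 0.066 m^2/g

0.066


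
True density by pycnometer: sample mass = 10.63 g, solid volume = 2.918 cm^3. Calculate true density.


TD = 10.63 / 2.918 = 3.643 g/cm^3

3.643


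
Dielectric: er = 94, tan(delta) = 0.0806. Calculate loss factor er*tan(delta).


Loss = 94 * 0.0806 = 7.576

7.576


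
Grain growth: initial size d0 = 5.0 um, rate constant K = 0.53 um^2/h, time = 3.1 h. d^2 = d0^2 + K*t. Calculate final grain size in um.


d^2 = 5.0^2 + 0.53*3.1 = 26.643
d = sqrt(26.643) = 5.16 um

5.16


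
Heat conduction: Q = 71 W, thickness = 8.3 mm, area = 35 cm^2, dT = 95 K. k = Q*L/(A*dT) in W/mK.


k = 71*8.3/1000/(35/10000*95) = 1.77 W/mK

1.77


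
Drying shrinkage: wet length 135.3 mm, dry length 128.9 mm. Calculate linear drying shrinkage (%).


DS = (135.3 - 128.9) / 135.3 * 100 = 4.73%

4.73


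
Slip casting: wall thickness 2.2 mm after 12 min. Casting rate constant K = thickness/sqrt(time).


K = 2.2 / sqrt(12) = 2.2 / 3.4641 = 0.635 mm/min^0.5

0.635


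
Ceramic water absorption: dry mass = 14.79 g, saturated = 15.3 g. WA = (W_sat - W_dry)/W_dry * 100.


WA = (15.3 - 14.79) / 14.79 * 100 = 3.45%

3.45


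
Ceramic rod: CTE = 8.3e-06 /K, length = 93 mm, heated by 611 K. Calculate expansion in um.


dL = 8.3e-06 * 93 * 611 * 1000 = 471.631 um

471.631


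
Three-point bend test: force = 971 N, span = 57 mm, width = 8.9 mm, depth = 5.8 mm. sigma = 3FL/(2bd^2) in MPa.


sigma = 3*971*57/(2*8.9*5.8^2) = 277.3 MPa

277.3


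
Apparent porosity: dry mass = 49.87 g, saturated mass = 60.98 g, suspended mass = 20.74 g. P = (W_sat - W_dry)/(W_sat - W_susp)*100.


P = (60.98 - 49.87) / (60.98 - 20.74) * 100 = 11.11 / 40.24 * 100 = 27.6%

27.6


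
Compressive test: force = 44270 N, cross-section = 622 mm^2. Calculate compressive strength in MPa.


CS = 44270 / 622 = 71.2 MPa

71.2


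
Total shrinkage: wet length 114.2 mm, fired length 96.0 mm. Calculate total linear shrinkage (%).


TS = (114.2 - 96.0) / 114.2 * 100 = 15.94%

15.94


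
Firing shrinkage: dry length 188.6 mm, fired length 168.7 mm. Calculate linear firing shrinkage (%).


FS = (188.6 - 168.7) / 188.6 * 100 = 10.55%

10.55


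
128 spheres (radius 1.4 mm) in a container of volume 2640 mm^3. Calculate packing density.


V_sphere = 4/3*pi*1.4^3 = 11.494 mm^3
Total V = 128*11.494 = 1471.232 mm^3
PD = 1471.232 / 2640 = 0.557

0.557


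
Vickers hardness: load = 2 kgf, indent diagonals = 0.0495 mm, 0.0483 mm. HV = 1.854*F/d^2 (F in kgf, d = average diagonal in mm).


d_avg = (0.0495+0.0483)/2 = 0.0489 mm
HV = 1.854*2/0.0489^2 = 1551

1551


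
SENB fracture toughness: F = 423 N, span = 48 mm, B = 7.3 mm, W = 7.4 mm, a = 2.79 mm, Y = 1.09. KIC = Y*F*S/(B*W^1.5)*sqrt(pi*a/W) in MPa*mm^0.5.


KIC = 1.09*423*48/(7.3*7.4^1.5)*sqrt(pi*2.79/7.4) = 163.91

163.91


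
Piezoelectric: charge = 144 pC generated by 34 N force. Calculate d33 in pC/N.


d33 = 144 / 34 = 4.2 pC/N

4.2


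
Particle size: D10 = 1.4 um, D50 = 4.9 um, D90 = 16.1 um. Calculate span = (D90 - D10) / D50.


Span = (16.1 - 1.4) / 4.9 = 14.7 / 4.9 = 3.0

3.0


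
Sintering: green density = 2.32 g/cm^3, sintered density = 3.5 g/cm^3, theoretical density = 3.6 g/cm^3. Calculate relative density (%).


Relative = 3.5 / 3.6 * 100 = 97.2%

97.2


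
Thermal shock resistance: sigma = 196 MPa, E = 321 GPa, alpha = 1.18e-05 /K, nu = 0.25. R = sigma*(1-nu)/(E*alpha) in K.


R = 196*(1-0.25)/(321*1000*1.18e-05) = 39 K

39


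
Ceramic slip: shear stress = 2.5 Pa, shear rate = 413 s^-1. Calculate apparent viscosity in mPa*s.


eta = tau/gamma * 1000 = 2.5/413 * 1000 = 6.1 mPa*s

6.1


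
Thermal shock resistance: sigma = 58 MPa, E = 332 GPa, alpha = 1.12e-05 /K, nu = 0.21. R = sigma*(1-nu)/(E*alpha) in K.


R = 58*(1-0.21)/(332*1000*1.12e-05) = 12 K

12


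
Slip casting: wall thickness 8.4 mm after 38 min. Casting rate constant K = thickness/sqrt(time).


K = 8.4 / sqrt(38) = 8.4 / 6.1644 = 1.363 mm/min^0.5

1.363


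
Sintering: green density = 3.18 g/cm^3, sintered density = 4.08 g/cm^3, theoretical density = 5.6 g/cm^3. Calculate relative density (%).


Relative = 4.08 / 5.6 * 100 = 72.9%

72.9


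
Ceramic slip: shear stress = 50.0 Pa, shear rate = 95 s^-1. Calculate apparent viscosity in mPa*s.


eta = tau/gamma * 1000 = 50.0/95 * 1000 = 526.3 mPa*s

526.3


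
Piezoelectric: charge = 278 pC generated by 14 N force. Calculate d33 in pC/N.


d33 = 278 / 14 = 19.9 pC/N

19.9


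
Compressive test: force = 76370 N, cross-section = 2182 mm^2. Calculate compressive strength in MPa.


CS = 76370 / 2182 = 35.0 MPa

35.0


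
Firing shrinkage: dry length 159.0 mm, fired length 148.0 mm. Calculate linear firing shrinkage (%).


FS = (159.0 - 148.0) / 159.0 * 100 = 6.92%

6.92


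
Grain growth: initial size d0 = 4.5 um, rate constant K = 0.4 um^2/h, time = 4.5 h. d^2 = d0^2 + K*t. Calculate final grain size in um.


d^2 = 4.5^2 + 0.4*4.5 = 22.05
d = sqrt(22.05) = 4.7 um

4.7


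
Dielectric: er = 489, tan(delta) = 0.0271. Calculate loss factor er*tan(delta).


Loss = 489 * 0.0271 = 13.252

13.252


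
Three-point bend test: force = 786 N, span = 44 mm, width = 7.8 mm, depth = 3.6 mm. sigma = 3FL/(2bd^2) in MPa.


sigma = 3*786*44/(2*7.8*3.6^2) = 513.2 MPa

513.2


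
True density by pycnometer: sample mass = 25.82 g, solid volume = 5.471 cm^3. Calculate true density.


TD = 25.82 / 5.471 = 4.719 g/cm^3

4.719


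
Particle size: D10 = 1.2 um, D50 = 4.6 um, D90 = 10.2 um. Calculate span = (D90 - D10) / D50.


Span = (10.2 - 1.2) / 4.6 = 9.0 / 4.6 = 1.957

1.957


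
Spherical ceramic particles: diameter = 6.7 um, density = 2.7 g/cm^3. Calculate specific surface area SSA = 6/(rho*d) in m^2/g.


SSA = 6 / (2.7 * 6.7) = 0.332 m^2/g

0.332


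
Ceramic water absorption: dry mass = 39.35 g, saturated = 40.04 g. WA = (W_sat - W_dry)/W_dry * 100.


WA = (40.04 - 39.35) / 39.35 * 100 = 1.75%

1.75


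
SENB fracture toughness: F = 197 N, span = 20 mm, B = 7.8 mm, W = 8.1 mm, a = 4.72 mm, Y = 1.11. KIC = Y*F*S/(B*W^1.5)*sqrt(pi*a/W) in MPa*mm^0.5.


KIC = 1.11*197*20/(7.8*8.1^1.5)*sqrt(pi*4.72/8.1) = 32.91

32.91


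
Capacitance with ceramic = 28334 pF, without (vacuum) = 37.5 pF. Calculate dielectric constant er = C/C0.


er = 28334 / 37.5 = 755.57

755.57


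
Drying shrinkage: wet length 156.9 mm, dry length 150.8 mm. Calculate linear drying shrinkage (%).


DS = (156.9 - 150.8) / 156.9 * 100 = 3.89%

3.89


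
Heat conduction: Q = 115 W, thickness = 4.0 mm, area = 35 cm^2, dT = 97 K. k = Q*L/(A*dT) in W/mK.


k = 115*4.0/1000/(35/10000*97) = 1.35 W/mK

1.35


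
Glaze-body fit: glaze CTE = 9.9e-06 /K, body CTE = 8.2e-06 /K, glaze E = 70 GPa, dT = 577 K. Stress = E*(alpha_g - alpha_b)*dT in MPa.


Stress = 70*1000*(9.9e-06 - 8.2e-06)*577 = 68.7 MPa

68.7


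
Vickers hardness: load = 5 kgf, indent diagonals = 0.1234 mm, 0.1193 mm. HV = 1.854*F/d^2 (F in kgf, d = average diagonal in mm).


d_avg = (0.1234+0.1193)/2 = 0.12135 mm
HV = 1.854*5/0.12135^2 = 630

630


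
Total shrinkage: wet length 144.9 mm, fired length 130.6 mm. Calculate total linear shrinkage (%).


TS = (144.9 - 130.6) / 144.9 * 100 = 9.87%

9.87


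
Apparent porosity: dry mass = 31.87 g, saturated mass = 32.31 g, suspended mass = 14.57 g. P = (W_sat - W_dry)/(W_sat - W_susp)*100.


P = (32.31 - 31.87) / (32.31 - 14.57) * 100 = 0.44 / 17.74 * 100 = 2.5%

2.5


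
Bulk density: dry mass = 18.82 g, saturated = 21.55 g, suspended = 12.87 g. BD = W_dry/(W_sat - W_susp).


BD = 18.82 / (21.55 - 12.87) = 18.82 / 8.68 = 2.168 g/cm^3

2.168


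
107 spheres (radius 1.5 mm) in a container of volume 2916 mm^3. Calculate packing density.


V_sphere = 4/3*pi*1.5^3 = 14.1372 mm^3
Total V = 107*14.1372 = 1512.6804 mm^3
PD = 1512.6804 / 2916 = 0.519

0.519


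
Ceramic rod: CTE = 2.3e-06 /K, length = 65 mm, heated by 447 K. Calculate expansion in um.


dL = 2.3e-06 * 65 * 447 * 1000 = 66.827 um

66.827


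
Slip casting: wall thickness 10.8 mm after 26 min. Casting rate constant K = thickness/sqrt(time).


K = 10.8 / sqrt(26) = 10.8 / 5.099 = 2.118 mm/min^0.5

2.118


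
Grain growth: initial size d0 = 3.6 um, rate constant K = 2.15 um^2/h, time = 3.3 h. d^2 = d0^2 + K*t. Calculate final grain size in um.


d^2 = 3.6^2 + 2.15*3.3 = 20.055
d = sqrt(20.055) = 4.48 um

4.48


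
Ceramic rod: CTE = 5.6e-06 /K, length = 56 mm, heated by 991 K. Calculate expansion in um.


dL = 5.6e-06 * 56 * 991 * 1000 = 310.778 um

310.778


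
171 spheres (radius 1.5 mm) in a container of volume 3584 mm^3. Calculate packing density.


V_sphere = 4/3*pi*1.5^3 = 14.1372 mm^3
Total V = 171*14.1372 = 2417.4612 mm^3
PD = 2417.4612 / 3584 = 0.675

0.675


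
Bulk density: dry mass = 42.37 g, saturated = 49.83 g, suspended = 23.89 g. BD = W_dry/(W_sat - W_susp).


BD = 42.37 / (49.83 - 23.89) = 42.37 / 25.94 = 1.633 g/cm^3

1.633


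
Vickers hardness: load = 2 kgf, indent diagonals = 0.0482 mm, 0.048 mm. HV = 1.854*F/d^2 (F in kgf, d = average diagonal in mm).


d_avg = (0.0482+0.048)/2 = 0.0481 mm
HV = 1.854*2/0.0481^2 = 1603

1603


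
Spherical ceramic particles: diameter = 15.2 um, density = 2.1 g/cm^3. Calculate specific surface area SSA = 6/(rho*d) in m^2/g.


SSA = 6 / (2.1 * 15.2) = 0.188 m^2/g

0.188


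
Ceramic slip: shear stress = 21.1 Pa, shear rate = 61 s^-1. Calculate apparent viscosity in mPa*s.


eta = tau/gamma * 1000 = 21.1/61 * 1000 = 345.9 mPa*s

345.9


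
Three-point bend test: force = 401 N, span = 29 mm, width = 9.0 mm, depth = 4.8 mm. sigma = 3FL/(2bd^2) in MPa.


sigma = 3*401*29/(2*9.0*4.8^2) = 84.1 MPa

84.1


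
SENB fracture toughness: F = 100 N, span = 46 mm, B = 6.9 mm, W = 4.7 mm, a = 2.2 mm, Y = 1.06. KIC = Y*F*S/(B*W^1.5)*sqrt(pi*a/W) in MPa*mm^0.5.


KIC = 1.06*100*46/(6.9*4.7^1.5)*sqrt(pi*2.2/4.7) = 84.1

84.1


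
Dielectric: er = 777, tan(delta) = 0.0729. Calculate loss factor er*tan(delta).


Loss = 777 * 0.0729 = 56.643

56.643


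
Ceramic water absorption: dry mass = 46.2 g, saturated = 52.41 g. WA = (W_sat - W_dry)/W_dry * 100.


WA = (52.41 - 46.2) / 46.2 * 100 = 13.44%

13.44


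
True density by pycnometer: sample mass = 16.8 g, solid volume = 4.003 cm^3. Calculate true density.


TD = 16.8 / 4.003 = 4.197 g/cm^3

4.197


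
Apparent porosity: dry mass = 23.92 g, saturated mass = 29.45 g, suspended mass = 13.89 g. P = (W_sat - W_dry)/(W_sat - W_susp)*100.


P = (29.45 - 23.92) / (29.45 - 13.89) * 100 = 5.53 / 15.56 * 100 = 35.5%

35.5


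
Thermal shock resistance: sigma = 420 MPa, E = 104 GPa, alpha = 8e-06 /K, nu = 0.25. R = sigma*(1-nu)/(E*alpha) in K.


R = 420*(1-0.25)/(104*1000*8e-06) = 379 K

379


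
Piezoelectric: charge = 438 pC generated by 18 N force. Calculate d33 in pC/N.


d33 = 438 / 18 = 24.3 pC/N

24.3


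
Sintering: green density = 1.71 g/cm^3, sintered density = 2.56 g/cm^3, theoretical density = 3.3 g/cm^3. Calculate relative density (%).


Relative = 2.56 / 3.3 * 100 = 77.6%

77.6


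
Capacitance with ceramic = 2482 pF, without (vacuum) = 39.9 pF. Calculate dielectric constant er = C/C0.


er = 2482 / 39.9 = 62.21

62.21


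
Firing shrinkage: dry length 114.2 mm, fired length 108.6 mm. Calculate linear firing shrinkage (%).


FS = (114.2 - 108.6) / 114.2 * 100 = 4.9%

4.9


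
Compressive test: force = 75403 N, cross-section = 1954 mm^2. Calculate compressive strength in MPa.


CS = 75403 / 1954 = 38.6 MPa

38.6


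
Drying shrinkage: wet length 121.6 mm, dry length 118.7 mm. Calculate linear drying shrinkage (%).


DS = (121.6 - 118.7) / 121.6 * 100 = 2.38%

2.38


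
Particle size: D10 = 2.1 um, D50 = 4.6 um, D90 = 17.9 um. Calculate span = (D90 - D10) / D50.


Span = (17.9 - 2.1) / 4.6 = 15.8 / 4.6 = 3.435

3.435


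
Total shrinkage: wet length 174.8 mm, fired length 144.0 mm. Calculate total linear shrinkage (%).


TS = (174.8 - 144.0) / 174.8 * 100 = 17.62%

17.62


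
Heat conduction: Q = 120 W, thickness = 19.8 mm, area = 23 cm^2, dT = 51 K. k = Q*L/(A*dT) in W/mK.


k = 120*19.8/1000/(23/10000*51) = 20.26 W/mK

20.26


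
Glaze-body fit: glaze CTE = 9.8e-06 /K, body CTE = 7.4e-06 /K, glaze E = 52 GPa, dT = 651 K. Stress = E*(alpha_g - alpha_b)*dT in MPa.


Stress = 52*1000*(9.8e-06 - 7.4e-06)*651 = 81.2 MPa

81.2


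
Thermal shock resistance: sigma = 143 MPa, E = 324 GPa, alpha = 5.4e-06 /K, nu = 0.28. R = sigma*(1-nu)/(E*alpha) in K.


R = 143*(1-0.28)/(324*1000*5.4e-06) = 59 K

59


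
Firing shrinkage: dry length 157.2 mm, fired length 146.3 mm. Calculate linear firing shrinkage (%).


FS = (157.2 - 146.3) / 157.2 * 100 = 6.93%

6.93


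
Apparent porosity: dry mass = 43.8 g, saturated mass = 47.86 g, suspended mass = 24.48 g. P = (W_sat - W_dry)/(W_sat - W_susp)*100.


P = (47.86 - 43.8) / (47.86 - 24.48) * 100 = 4.06 / 23.38 * 100 = 17.4%

17.4


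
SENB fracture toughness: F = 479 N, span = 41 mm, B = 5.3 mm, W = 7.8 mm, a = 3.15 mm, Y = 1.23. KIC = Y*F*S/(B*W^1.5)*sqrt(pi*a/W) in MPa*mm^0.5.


KIC = 1.23*479*41/(5.3*7.8^1.5)*sqrt(pi*3.15/7.8) = 235.66

235.66


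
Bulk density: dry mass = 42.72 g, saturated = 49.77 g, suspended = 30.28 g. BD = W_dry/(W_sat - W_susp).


BD = 42.72 / (49.77 - 30.28) = 42.72 / 19.49 = 2.192 g/cm^3

2.192


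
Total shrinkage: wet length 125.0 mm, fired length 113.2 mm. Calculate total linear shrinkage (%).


TS = (125.0 - 113.2) / 125.0 * 100 = 9.44%

9.44


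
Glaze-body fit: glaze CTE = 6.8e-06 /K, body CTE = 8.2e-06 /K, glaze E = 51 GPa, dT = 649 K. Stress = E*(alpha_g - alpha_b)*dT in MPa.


Stress = 51*1000*(6.8e-06 - 8.2e-06)*649 = -46.3 MPa

-46.3


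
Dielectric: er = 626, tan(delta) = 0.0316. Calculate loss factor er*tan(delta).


Loss = 626 * 0.0316 = 19.782

19.782


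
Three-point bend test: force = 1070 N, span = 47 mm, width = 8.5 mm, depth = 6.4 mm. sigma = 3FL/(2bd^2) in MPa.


sigma = 3*1070*47/(2*8.5*6.4^2) = 216.7 MPa

216.7


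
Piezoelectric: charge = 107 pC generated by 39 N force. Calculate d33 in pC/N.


d33 = 107 / 39 = 2.7 pC/N

2.7


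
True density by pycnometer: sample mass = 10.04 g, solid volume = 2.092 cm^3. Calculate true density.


TD = 10.04 / 2.092 = 4.799 g/cm^3

4.799


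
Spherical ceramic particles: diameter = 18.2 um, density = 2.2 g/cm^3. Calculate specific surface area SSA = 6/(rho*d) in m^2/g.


SSA = 6 / (2.2 * 18.2) = 0.15 m^2/g

0.15


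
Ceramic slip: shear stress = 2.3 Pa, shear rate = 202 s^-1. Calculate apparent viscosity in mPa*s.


eta = tau/gamma * 1000 = 2.3/202 * 1000 = 11.4 mPa*s

11.4


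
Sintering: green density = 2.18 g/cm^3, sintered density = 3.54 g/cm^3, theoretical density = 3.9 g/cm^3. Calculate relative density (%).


Relative = 3.54 / 3.9 * 100 = 90.8%

90.8


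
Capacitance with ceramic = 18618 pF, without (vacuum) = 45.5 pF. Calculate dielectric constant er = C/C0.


er = 18618 / 45.5 = 409.19

409.19


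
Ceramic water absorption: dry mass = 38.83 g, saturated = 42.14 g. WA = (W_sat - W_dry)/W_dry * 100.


WA = (42.14 - 38.83) / 38.83 * 100 = 8.52%

8.52


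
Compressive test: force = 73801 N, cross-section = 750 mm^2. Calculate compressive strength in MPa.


CS = 73801 / 750 = 98.4 MPa

98.4


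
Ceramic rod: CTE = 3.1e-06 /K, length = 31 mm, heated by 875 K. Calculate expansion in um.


dL = 3.1e-06 * 31 * 875 * 1000 = 84.088 um

84.088


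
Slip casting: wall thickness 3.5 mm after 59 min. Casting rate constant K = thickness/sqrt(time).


K = 3.5 / sqrt(59) = 3.5 / 7.6811 = 0.456 mm/min^0.5

0.456


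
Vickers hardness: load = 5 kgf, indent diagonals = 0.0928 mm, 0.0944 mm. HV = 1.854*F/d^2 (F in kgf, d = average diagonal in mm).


d_avg = (0.0928+0.0944)/2 = 0.0936 mm
HV = 1.854*5/0.0936^2 = 1058

1058


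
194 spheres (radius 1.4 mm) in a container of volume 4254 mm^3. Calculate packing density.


V_sphere = 4/3*pi*1.4^3 = 11.494 mm^3
Total V = 194*11.494 = 2229.836 mm^3
PD = 2229.836 / 4254 = 0.524

0.524


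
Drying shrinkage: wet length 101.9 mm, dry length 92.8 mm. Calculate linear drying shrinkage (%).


DS = (101.9 - 92.8) / 101.9 * 100 = 8.93%

8.93


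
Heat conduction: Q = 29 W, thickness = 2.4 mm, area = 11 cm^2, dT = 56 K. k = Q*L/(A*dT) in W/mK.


k = 29*2.4/1000/(11/10000*56) = 1.13 W/mK

1.13


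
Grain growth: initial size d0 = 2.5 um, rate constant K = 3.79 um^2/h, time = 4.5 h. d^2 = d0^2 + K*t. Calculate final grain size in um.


d^2 = 2.5^2 + 3.79*4.5 = 23.305
d = sqrt(23.305) = 4.83 um

4.83


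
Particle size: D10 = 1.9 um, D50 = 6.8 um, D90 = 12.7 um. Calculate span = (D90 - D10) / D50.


Span = (12.7 - 1.9) / 6.8 = 10.8 / 6.8 = 1.588

1.588


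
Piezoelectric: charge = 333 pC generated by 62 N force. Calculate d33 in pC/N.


d33 = 333 / 62 = 5.4 pC/N

5.4


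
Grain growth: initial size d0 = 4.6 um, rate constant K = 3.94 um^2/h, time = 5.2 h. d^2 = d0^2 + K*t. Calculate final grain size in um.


d^2 = 4.6^2 + 3.94*5.2 = 41.648
d = sqrt(41.648) = 6.45 um

6.45


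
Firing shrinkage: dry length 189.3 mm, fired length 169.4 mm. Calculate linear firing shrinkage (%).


FS = (189.3 - 169.4) / 189.3 * 100 = 10.51%

10.51


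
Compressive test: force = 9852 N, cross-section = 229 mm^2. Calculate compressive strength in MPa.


CS = 9852 / 229 = 43.0 MPa

43.0


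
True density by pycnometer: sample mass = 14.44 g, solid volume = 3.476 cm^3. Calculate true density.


TD = 14.44 / 3.476 = 4.154 g/cm^3

4.154


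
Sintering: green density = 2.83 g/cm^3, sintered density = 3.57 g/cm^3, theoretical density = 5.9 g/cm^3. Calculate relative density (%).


Relative = 3.57 / 5.9 * 100 = 60.5%

60.5


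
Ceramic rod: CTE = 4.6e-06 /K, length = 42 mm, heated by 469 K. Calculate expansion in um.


dL = 4.6e-06 * 42 * 469 * 1000 = 90.611 um

90.611


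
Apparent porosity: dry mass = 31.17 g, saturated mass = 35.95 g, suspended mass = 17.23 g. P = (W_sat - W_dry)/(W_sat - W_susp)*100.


P = (35.95 - 31.17) / (35.95 - 17.23) * 100 = 4.78 / 18.72 * 100 = 25.5%

25.5


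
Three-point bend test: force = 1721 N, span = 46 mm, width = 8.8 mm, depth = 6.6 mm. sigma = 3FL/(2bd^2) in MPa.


sigma = 3*1721*46/(2*8.8*6.6^2) = 309.8 MPa

309.8


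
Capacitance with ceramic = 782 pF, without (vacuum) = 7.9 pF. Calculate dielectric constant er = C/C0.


er = 782 / 7.9 = 98.99

98.99


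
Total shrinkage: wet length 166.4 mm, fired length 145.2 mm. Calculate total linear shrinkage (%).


TS = (166.4 - 145.2) / 166.4 * 100 = 12.74%

12.74


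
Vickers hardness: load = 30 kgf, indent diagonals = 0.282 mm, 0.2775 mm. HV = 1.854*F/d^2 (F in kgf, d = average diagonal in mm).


d_avg = (0.282+0.2775)/2 = 0.27975 mm
HV = 1.854*30/0.27975^2 = 711

711


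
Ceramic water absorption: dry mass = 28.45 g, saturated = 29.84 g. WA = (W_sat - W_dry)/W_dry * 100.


WA = (29.84 - 28.45) / 28.45 * 100 = 4.89%

4.89


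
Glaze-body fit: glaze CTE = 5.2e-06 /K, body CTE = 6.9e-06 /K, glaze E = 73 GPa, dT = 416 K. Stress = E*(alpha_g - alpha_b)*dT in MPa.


Stress = 73*1000*(5.2e-06 - 6.9e-06)*416 = -51.6 MPa

-51.6


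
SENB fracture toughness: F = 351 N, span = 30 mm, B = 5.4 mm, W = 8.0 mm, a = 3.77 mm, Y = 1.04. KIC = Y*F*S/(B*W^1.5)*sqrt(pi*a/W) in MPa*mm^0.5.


KIC = 1.04*351*30/(5.4*8.0^1.5)*sqrt(pi*3.77/8.0) = 109.05

109.05


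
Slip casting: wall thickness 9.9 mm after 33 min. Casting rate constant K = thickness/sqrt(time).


K = 9.9 / sqrt(33) = 9.9 / 5.7446 = 1.723 mm/min^0.5

1.723


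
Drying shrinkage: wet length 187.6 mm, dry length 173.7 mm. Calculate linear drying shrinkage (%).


DS = (187.6 - 173.7) / 187.6 * 100 = 7.41%

7.41


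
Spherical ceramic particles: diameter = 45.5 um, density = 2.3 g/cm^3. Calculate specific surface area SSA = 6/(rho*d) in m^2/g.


SSA = 6 / (2.3 * 45.5) = 0.057 m^2/g

0.057


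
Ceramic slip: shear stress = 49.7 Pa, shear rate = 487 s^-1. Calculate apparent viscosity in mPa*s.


eta = tau/gamma * 1000 = 49.7/487 * 1000 = 102.1 mPa*s

102.1


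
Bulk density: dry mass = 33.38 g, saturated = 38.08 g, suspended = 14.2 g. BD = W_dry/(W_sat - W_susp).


BD = 33.38 / (38.08 - 14.2) = 33.38 / 23.88 = 1.398 g/cm^3

1.398


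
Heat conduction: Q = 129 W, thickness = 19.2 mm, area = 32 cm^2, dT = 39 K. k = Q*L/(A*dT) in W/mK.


k = 129*19.2/1000/(32/10000*39) = 19.85 W/mK

19.85


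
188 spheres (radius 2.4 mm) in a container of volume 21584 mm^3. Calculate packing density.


V_sphere = 4/3*pi*2.4^3 = 57.9058 mm^3
Total V = 188*57.9058 = 10886.2904 mm^3
PD = 10886.2904 / 21584 = 0.504

0.504


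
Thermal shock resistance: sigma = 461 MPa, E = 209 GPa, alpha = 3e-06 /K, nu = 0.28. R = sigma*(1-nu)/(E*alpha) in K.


R = 461*(1-0.28)/(209*1000*3e-06) = 529 K

529


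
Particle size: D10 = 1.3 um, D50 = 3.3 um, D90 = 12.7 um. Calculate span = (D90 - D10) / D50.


Span = (12.7 - 1.3) / 3.3 = 11.4 / 3.3 = 3.455

3.455


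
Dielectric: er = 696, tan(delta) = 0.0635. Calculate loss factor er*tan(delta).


Loss = 696 * 0.0635 = 44.196

44.196


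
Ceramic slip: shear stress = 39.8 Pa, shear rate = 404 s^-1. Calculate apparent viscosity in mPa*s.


eta = tau/gamma * 1000 = 39.8/404 * 1000 = 98.5 mPa*s

98.5


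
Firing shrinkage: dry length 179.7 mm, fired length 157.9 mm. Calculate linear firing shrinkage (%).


FS = (179.7 - 157.9) / 179.7 * 100 = 12.13%

12.13


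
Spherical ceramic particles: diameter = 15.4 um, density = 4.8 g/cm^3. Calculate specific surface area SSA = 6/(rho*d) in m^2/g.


SSA = 6 / (4.8 * 15.4) = 0.081 m^2/g

0.081


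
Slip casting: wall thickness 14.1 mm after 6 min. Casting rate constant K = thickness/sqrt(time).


K = 14.1 / sqrt(6) = 14.1 / 2.4495 = 5.756 mm/min^0.5

5.756


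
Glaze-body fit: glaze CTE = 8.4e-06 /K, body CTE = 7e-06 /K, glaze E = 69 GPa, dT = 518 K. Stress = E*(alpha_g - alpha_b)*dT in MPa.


Stress = 69*1000*(8.4e-06 - 7e-06)*518 = 50.0 MPa

50.0


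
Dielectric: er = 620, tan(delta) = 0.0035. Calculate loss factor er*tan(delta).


Loss = 620 * 0.0035 = 2.17

2.17


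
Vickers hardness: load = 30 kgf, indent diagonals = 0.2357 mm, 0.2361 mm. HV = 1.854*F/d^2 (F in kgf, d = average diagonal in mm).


d_avg = (0.2357+0.2361)/2 = 0.2359 mm
HV = 1.854*30/0.2359^2 = 999

999


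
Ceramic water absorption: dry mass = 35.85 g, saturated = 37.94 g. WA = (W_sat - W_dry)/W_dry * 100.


WA = (37.94 - 35.85) / 35.85 * 100 = 5.83%

5.83


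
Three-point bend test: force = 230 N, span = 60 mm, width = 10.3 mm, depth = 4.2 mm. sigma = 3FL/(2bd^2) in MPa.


sigma = 3*230*60/(2*10.3*4.2^2) = 113.9 MPa

113.9


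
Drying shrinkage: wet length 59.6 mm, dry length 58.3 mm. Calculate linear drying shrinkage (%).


DS = (59.6 - 58.3) / 59.6 * 100 = 2.18%

2.18


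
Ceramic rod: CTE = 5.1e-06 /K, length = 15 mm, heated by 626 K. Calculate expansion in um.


dL = 5.1e-06 * 15 * 626 * 1000 = 47.889 um

47.889


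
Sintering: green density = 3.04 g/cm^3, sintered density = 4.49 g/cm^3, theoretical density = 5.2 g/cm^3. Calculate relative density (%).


Relative = 4.49 / 5.2 * 100 = 86.3%

86.3


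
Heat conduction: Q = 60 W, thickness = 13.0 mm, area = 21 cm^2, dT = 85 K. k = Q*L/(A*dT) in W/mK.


k = 60*13.0/1000/(21/10000*85) = 4.37 W/mK

4.37


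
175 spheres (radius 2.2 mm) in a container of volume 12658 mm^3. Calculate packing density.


V_sphere = 4/3*pi*2.2^3 = 44.6022 mm^3
Total V = 175*44.6022 = 7805.385 mm^3
PD = 7805.385 / 12658 = 0.617

0.617


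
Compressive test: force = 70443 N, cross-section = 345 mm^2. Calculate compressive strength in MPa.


CS = 70443 / 345 = 204.2 MPa

204.2


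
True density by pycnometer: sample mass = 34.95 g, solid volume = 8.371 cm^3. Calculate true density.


TD = 34.95 / 8.371 = 4.175 g/cm^3

4.175


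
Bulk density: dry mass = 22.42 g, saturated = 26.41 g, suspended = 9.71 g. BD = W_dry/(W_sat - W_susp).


BD = 22.42 / (26.41 - 9.71) = 22.42 / 16.7 = 1.343 g/cm^3

1.343


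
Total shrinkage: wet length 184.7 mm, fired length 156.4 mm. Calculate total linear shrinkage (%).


TS = (184.7 - 156.4) / 184.7 * 100 = 15.32%

15.32


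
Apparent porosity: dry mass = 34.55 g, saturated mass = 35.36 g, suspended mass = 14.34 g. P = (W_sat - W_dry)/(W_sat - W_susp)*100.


P = (35.36 - 34.55) / (35.36 - 14.34) * 100 = 0.81 / 21.02 * 100 = 3.9%

3.9


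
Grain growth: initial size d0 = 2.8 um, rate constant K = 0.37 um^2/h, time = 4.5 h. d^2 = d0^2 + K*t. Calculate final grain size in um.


d^2 = 2.8^2 + 0.37*4.5 = 9.505
d = sqrt(9.505) = 3.08 um

3.08


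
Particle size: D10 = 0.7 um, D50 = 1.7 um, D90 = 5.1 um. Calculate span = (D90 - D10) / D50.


Span = (5.1 - 0.7) / 1.7 = 4.4 / 1.7 = 2.588

2.588


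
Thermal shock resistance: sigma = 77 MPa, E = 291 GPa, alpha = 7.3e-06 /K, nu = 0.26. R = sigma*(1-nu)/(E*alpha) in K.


R = 77*(1-0.26)/(291*1000*7.3e-06) = 27 K

27


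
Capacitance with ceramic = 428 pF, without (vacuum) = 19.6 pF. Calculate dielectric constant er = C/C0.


er = 428 / 19.6 = 21.84

21.84


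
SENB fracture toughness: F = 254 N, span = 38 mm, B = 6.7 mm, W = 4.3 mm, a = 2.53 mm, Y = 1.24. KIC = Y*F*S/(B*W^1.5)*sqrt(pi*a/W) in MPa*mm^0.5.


KIC = 1.24*254*38/(6.7*4.3^1.5)*sqrt(pi*2.53/4.3) = 272.37

272.37


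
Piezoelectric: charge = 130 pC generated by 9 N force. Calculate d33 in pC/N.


d33 = 130 / 9 = 14.4 pC/N

14.4


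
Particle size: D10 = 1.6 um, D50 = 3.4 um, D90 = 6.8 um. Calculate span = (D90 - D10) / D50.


Span = (6.8 - 1.6) / 3.4 = 5.2 / 3.4 = 1.529

1.529


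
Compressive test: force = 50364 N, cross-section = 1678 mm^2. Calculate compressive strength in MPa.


CS = 50364 / 1678 = 30.0 MPa

30.0


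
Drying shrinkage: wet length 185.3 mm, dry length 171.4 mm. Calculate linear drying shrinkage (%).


DS = (185.3 - 171.4) / 185.3 * 100 = 7.5%

7.5


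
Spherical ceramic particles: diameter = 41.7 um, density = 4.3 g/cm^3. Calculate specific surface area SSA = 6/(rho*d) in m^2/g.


SSA = 6 / (4.3 * 41.7) = 0.033 m^2/g

0.033


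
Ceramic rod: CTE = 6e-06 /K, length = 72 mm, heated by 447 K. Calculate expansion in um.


dL = 6e-06 * 72 * 447 * 1000 = 193.104 um

193.104


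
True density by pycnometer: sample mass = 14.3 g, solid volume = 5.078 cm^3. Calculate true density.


TD = 14.3 / 5.078 = 2.816 g/cm^3

2.816


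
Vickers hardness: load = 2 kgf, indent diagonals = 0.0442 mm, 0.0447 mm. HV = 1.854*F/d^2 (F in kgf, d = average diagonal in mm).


d_avg = (0.0442+0.0447)/2 = 0.04445 mm
HV = 1.854*2/0.04445^2 = 1877

1877


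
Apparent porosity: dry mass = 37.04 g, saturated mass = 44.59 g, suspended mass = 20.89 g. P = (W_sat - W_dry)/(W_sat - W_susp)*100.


P = (44.59 - 37.04) / (44.59 - 20.89) * 100 = 7.55 / 23.7 * 100 = 31.9%

31.9


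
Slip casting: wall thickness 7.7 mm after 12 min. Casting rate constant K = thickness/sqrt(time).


K = 7.7 / sqrt(12) = 7.7 / 3.4641 = 2.223 mm/min^0.5

2.223


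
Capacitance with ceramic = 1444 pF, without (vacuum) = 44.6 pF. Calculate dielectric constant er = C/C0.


er = 1444 / 44.6 = 32.38

32.38


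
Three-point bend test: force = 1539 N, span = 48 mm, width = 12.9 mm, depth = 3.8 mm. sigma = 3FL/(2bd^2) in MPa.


sigma = 3*1539*48/(2*12.9*3.8^2) = 594.9 MPa

594.9


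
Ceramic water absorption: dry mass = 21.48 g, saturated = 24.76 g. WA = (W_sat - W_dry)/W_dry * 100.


WA = (24.76 - 21.48) / 21.48 * 100 = 15.27%

15.27


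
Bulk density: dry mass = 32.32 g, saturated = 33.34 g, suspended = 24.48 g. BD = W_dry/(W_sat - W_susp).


BD = 32.32 / (33.34 - 24.48) = 32.32 / 8.86 = 3.648 g/cm^3

3.648


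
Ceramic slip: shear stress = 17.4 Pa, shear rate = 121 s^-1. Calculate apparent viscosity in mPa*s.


eta = tau/gamma * 1000 = 17.4/121 * 1000 = 143.8 mPa*s

143.8


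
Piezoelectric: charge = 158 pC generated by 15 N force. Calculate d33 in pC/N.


d33 = 158 / 15 = 10.5 pC/N

10.5


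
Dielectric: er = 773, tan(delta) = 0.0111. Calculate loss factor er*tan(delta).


Loss = 773 * 0.0111 = 8.58

8.58


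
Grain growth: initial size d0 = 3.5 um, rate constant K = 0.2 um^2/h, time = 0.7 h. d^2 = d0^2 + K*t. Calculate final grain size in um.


d^2 = 3.5^2 + 0.2*0.7 = 12.39
d = sqrt(12.39) = 3.52 um

3.52


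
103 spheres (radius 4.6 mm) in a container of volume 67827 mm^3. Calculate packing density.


V_sphere = 4/3*pi*4.6^3 = 407.7201 mm^3
Total V = 103*407.7201 = 41995.1703 mm^3
PD = 41995.1703 / 67827 = 0.619

0.619


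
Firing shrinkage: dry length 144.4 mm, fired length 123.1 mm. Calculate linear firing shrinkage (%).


FS = (144.4 - 123.1) / 144.4 * 100 = 14.75%

14.75


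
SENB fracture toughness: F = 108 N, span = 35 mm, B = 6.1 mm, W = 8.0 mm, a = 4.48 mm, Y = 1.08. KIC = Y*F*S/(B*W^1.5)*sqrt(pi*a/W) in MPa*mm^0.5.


KIC = 1.08*108*35/(6.1*8.0^1.5)*sqrt(pi*4.48/8.0) = 39.23

39.23


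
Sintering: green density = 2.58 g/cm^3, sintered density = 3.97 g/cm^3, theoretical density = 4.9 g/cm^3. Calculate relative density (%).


Relative = 3.97 / 4.9 * 100 = 81.0%

81.0


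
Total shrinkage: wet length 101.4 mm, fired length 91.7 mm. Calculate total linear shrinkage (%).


TS = (101.4 - 91.7) / 101.4 * 100 = 9.57%

9.57


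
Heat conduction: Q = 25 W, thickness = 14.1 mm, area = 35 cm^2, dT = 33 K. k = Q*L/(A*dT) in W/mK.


k = 25*14.1/1000/(35/10000*33) = 3.05 W/mK

3.05


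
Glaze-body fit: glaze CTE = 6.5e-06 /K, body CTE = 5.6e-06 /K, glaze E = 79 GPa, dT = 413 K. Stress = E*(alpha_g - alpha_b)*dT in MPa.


Stress = 79*1000*(6.5e-06 - 5.6e-06)*413 = 29.4 MPa

29.4
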